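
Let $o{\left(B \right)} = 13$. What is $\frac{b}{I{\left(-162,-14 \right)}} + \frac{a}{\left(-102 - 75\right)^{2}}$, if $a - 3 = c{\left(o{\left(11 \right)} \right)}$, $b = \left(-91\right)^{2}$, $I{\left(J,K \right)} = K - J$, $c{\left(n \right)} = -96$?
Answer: $\frac{86473895}{1545564} \approx 55.95$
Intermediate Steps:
$b = 8281$
$a = -93$ ($a = 3 - 96 = -93$)
$\frac{b}{I{\left(-162,-14 \right)}} + \frac{a}{\left(-102 - 75\right)^{2}} = \frac{8281}{-14 - -162} - \frac{93}{\left(-102 - 75\right)^{2}} = \frac{8281}{-14 + 162} - \frac{93}{\left(-177\right)^{2}} = \frac{8281}{148} - \frac{93}{31329} = 8281 \cdot \frac{1}{148} - \frac{31}{10443} = \frac{8281}{148} - \frac{31}{10443} = \frac{86473895}{1545564}$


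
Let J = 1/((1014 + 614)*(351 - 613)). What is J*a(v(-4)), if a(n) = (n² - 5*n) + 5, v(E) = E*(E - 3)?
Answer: -59/38776 ≈ -0.0015216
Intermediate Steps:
J = -1/426536 (J = 1/(1628*(-262)) = 1/(-426536) = -1/426536 ≈ -2.3445e-6)
v(E) = E*(-3 + E)
a(n) = 5 + n² - 5*n
J*a(v(-4)) = -(5 + (-4*(-3 - 4))² - (-20)*(-3 - 4))/426536 = -(5 + (-4*(-7))² - (-20)*(-7))/426536 = -(5 + 28² - 5*28)/426536 = -(5 + 784 - 140)/426536 = -1/426536*649 = -59/38776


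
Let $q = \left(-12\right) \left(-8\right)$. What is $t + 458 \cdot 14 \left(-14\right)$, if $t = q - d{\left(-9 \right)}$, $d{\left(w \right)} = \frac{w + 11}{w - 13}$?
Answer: $- \frac{986391}{11} \approx -89672.0$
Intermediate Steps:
$d{\left(w \right)} = \frac{11 + w}{-13 + w}$
$q = 96$
$t = \frac{1057}{11}$ ($t = 96 - \frac{11 - 9}{-13 - 9} = 96 - \frac{1}{-22} \cdot 2 = 96 - \left(- \frac{1}{22}\right) 2 = 96 - - \frac{1}{11} = 96 + \frac{1}{11} = \frac{1057}{11} \approx 96.091$)
$t + 458 \cdot 14 \left(-14\right) = \frac{1057}{11} + 458 \cdot 14 \left(-14\right) = \frac{1057}{11} + 458 \left(-196\right) = \frac{1057}{11} - 89768 = - \frac{986391}{11}$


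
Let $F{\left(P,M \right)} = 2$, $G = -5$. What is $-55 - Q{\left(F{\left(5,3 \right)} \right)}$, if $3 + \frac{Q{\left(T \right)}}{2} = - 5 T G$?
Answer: $-149$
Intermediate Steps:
$Q{\left(T \right)} = -6 + 50 T$ ($Q{\left(T \right)} = -6 + 2 - 5 T \left(-5\right) = -6 + 2 \cdot 25 T = -6 + 50 T$)
$-55 - Q{\left(F{\left(5,3 \right)} \right)} = -55 - \left(-6 + 50 \cdot 2\right) = -55 - \left(-6 + 100\right) = -55 - 94 = -149$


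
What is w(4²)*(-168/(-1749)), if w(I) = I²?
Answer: 14336/583 ≈ 24.590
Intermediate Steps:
w(4²)*(-168/(-1749)) = (4²)²*(-168/(-1749)) = 16²*(-168*(-1/1749)) = 256*(56/583) = 14336/583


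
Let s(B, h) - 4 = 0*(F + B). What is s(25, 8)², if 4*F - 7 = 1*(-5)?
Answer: 16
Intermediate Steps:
F = ½ (F = 7/4 + (1*(-5))/4 = 7/4 + (¼)*(-5) = 7/4 - 5/4 = ½ ≈ 0.50000)
s(B, h) = 4 (s(B, h) = 4 + 0*(½ + B) = 4 + 0 = 4)
s(25, 8)² = 4² = 16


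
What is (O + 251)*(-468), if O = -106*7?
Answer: 229788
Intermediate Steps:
O = -742
(O + 251)*(-468) = (-742 + 251)*(-468) = -491*(-468) = 229788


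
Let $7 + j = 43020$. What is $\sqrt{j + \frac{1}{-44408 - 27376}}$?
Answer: $\frac{\sqrt{6156764510854}}{11964} \approx 207.4$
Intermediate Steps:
$j = 43013$ ($j = -7 + 43020 = 43013$)
$\sqrt{j + \frac{1}{-44408 - 27376}} = \sqrt{43013 + \frac{1}{-44408 - 27376}} = \sqrt{43013 + \frac{1}{-71784}} = \sqrt{43013 - \frac{1}{71784}} = \sqrt{\frac{3087645191}{71784}} = \frac{\sqrt{6156764510854}}{11964}$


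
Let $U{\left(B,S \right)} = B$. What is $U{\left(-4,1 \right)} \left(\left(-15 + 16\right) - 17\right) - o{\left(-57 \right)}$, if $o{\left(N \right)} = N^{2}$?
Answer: $-3185$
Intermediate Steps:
$U{\left(-4,1 \right)} \left(\left(-15 + 16\right) - 17\right) - o{\left(-57 \right)} = - 4 \left(\left(-15 + 16\right) - 17\right) - \left(-57\right)^{2} = - 4 \left(1 - 17\right) - 3249 = \left(-4\right) \left(-16\right) - 3249 = 64 - 3249 = -3185$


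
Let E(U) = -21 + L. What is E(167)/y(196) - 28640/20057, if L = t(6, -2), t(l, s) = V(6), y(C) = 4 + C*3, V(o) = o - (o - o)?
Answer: -17255735/11873744 ≈ -1.4533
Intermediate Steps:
V(o) = o (V(o) = o - 1*0 = o + 0 = o)
y(C) = 4 + 3*C
t(l, s) = 6
L = 6
E(U) = -15 (E(U) = -21 + 6 = -15)
E(167)/y(196) - 28640/20057 = -15/(4 + 3*196) - 28640/20057 = -15/(4 + 588) - 28640*1/20057 = -15/592 - 28640/20057 = -17255735/11873744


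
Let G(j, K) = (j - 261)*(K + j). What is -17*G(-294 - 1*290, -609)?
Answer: -17137445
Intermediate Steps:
G(j, K) = (-261 + j)*(K + j)
-17*G(-294 - 1*290, -609) = -17*((-294 - 1*290)**2 - 261*(-609) - 261*(-294 - 1*290) - 609*(-294 - 1*290)) = -17*((-294 - 290)**2 + 158949 - 261*(-294 - 290) - 609*(-294 - 290)) = -17*((-584)**2 + 158949 - 261*(-584) - 609*(-584)) = -17*(341056 + 158949 + 152424 + 355656) = -17*1008085 = -17137445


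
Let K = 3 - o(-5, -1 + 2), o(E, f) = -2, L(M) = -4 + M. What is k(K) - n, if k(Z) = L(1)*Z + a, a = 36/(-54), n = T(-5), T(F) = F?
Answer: -32/3 ≈ -10.667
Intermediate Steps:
n = -5
a = -⅔ (a = 36*(-1/54) = -⅔ ≈ -0.66667)
K = 5 (K = 3 - 1*(-2) = 3 + 2 = 5)
k(Z) = -⅔ - 3*Z (k(Z) = (-4 + 1)*Z - ⅔ = -3*Z - ⅔ = -⅔ - 3*Z)
k(K) - n = (-⅔ - 3*5) - 1*(-5) = (-⅔ - 15) + 5 = -47/3 + 5 = -32/3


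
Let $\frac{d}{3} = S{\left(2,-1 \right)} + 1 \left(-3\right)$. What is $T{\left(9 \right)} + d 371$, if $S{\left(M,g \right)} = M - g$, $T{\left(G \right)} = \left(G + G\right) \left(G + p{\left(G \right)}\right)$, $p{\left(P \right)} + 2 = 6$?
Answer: $234$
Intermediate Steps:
$p{\left(P \right)} = 4$ ($p{\left(P \right)} = -2 + 6 = 4$)
$T{\left(G \right)} = 2 G \left(4 + G\right)$ ($T{\left(G \right)} = \left(G + G\right) \left(G + 4\right) = 2 G \left(4 + G\right)$)
$d = 0$ ($d = 3 \left(\left(2 - -1\right) + 1 \left(-3\right)\right) = 3 \left(\left(2 + 1\right) - 3\right) = 3 \left(3 - 3\right) = 3 \cdot 0 = 0$)
$T{\left(9 \right)} + d 371 = 2 \cdot 9 \left(4 + 9\right) + 0 \cdot 371 = 2 \cdot 9 \cdot 13 + 0 = 234 + 0 = 234$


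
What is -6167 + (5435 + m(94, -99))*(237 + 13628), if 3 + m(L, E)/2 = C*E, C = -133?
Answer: 440387828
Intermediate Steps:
m(L, E) = -6 - 266*E (m(L, E) = -6 + 2*(-133*E) = -6 - 266*E)
-6167 + (5435 + m(94, -99))*(237 + 13628) = -6167 + (5435 + (-6 - 266*(-99)))*(237 + 13628) = -6167 + (5435 + (-6 + 26334))*13865 = -6167 + (5435 + 26328)*13865 = -6167 + 31763*13865 = -6167 + 440393995 = 440387828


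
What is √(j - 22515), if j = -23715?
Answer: I*√46230 ≈ 215.01*I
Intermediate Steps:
√(j - 22515) = √(-23715 - 22515) = √(-46230) = I*√46230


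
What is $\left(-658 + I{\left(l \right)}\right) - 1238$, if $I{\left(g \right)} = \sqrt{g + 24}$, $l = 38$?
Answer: $-1896 + \sqrt{62} \approx -1888.1$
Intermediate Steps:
$I{\left(g \right)} = \sqrt{24 + g}$
$\left(-658 + I{\left(l \right)}\right) - 1238 = \left(-658 + \sqrt{24 + 38}\right) - 1238 = \left(-658 + \sqrt{62}\right) - 1238 = -1896 + \sqrt{62}$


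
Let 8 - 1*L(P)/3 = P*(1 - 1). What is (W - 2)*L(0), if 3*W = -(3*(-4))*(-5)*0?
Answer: -48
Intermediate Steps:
L(P) = 24 (L(P) = 24 - 3*P*(1 - 1) = 24 - 3*P*0 = 24 - 3*0 = 24 + 0 = 24)
W = 0 (W = (-(3*(-4))*(-5)*0)/3 = (-(-12*(-5))*0)/3 = (-60*0)/3 = (-1*0)/3 = (⅓)*0 = 0)
(W - 2)*L(0) = (0 - 2)*24 = -2*24 = -48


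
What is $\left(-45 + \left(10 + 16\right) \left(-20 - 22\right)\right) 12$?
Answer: $-13644$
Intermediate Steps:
$\left(-45 + \left(10 + 16\right) \left(-20 - 22\right)\right) 12 = \left(-45 + 26 \left(-42\right)\right) 12 = \left(-45 - 1092\right) 12 = \left(-1137\right) 12 = -13644$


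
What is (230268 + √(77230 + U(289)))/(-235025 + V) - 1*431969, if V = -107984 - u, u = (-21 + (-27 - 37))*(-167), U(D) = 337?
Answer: -12858440412/29767 - 7*√1583/357204 ≈ -4.3197e+5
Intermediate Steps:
u = 14195 (u = (-21 - 64)*(-167) = -85*(-167) = 14195)
V = -122179 (V = -107984 - 1*14195 = -107984 - 14195 = -122179)
(230268 + √(77230 + U(289)))/(-235025 + V) - 1*431969 = (230268 + √(77230 + 337))/(-235025 - 122179) - 1*431969 = (230268 + √77567)/(-357204) - 431969 = (230268 + 7*√1583)*(-1/357204) - 431969 = (-19189/29767 - 7*√1583/357204) - 431969 = -12858440412/29767 - 7*√1583/357204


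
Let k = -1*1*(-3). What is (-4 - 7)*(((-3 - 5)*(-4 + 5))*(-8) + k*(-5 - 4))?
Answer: -407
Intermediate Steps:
k = 3 (k = -1*(-3) = 3)
(-4 - 7)*(((-3 - 5)*(-4 + 5))*(-8) + k*(-5 - 4)) = (-4 - 7)*(((-3 - 5)*(-4 + 5))*(-8) + 3*(-5 - 4)) = -11*(-8*1*(-8) + 3*(-9)) = -11*(-8*(-8) - 27) = -11*(64 - 27) = -11*37 = -407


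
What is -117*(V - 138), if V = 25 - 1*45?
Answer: 18486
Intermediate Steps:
V = -20 (V = 25 - 45 = -20)
-117*(V - 138) = -117*(-20 - 138) = -117*(-158) = 18486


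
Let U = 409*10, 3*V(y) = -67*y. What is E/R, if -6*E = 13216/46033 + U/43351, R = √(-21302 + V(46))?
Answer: 380600893*I*√50241/200519526213006 ≈ 0.00042544*I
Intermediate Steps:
V(y) = -67*y/3 (V(y) = (-67*y)/3 = -67*y/3)
U = 4090
R = 2*I*√50241/3 (R = √(-21302 - 67/3*46) = √(-21302 - 3082/3) = √(-66988/3) = 2*I*√50241/3 ≈ 149.43*I)
E = -380600893/5986729749 (E = -(13216/46033 + 4090/43351)/6 = -⅙*761201786/1995576583 = -380600893/5986729749 ≈ -0.063574)
E/R = -380600893*(-I*√50241/33494)/5986729749 = -(-380600893)*I*√50241/200519526213006 = 380600893*I*√50241/200519526213006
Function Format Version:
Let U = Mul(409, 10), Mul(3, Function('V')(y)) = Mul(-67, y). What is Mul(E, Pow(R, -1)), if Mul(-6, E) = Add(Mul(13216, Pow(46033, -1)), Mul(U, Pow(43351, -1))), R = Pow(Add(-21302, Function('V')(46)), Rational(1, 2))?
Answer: Mul(Rational(380600893, 200519526213006), I, Pow(50241, Rational(1, 2))) ≈ Mul(0.00042544, I)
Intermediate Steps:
Function('V')(y) = Mul(Rational(-67, 3), y) (Function('V')(y) = Mul(Rational(1, 3), Mul(-67, y)) = Mul(Rational(-67, 3), y))
U = 4090
R = Mul(Rational(2, 3), I, Pow(50241, Rational(1, 2))) (R = Pow(Add(-21302, Mul(Rational(-67, 3), 46)), Rational(1, 2)) = Pow(Add(-21302, Rational(-3082, 3)), Rational(1, 2)) = Pow(Rational(-66988, 3), Rational(1, 2)) = Mul(Rational(2, 3), I, Pow(50241, Rational(1, 2))) ≈ Mul(149.43, I))
E = Rational(-380600893, 5986729749) (E = Mul(Rational(-1, 6), Add(Mul(13216, Pow(46033, -1)), Mul(4090, Pow(43351, -1)))) = Mul(Rational(-1, 6), Add(Mul(13216, Rational(1, 46033)), Mul(4090, Rational(1, 43351)))) = Mul(Rational(-1, 6), Add(Rational(13216, 46033), Rational(4090, 43351))) = Mul(Rational(-1, 6), Rational(761201786, 1995576583)) = Rational(-380600893, 5986729749) ≈ -0.063574)
Mul(E, Pow(R, -1)) = Mul(Rational(-380600893, 5986729749), Pow(Mul(Rational(2, 3), I, Pow(50241, Rational(1, 2))), -1)) = Mul(Rational(-380600893, 5986729749), Mul(Rational(-1, 33494), I, Pow(50241, Rational(1, 2)))) = Mul(Rational(380600893, 200519526213006), I, Pow(50241, Rational(1, 2)))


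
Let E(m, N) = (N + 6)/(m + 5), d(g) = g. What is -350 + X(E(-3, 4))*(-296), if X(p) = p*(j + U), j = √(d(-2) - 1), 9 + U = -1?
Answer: 14450 - 1480*I*√3 ≈ 14450.0 - 2563.4*I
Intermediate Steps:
U = -10 (U = -9 - 1 = -10)
E(m, N) = (6 + N)/(5 + m)
j = I*√3 (j = √(-2 - 1) = √(-3) = I*√3 ≈ 1.732*I)
X(p) = p*(-10 + I*√3) (X(p) = p*(I*√3 - 10) = p*(-10 + I*√3))
-350 + X(E(-3, 4))*(-296) = -350 + (((6 + 4)/(5 - 3))*(-10 + I*√3))*(-296) = -350 + ((10/2)*(-10 + I*√3))*(-296) = -350 + (((½)*10)*(-10 + I*√3))*(-296) = -350 + (5*(-10 + I*√3))*(-296) = -350 + (-50 + 5*I*√3)*(-296) = -350 + (14800 - 1480*I*√3) = 14450 - 1480*I*√3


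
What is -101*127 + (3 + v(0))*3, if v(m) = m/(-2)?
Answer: -12818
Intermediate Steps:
v(m) = -m/2 (v(m) = m*(-½) = -m/2)
-101*127 + (3 + v(0))*3 = -101*127 + (3 - ½*0)*3 = -12827 + (3 + 0)*3 = -12827 + 3*3 = -12827 + 9 = -12818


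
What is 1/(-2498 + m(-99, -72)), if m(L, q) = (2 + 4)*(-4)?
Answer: -1/2522 ≈ -0.00039651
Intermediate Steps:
m(L, q) = -24 (m(L, q) = 6*(-4) = -24)
1/(-2498 + m(-99, -72)) = 1/(-2498 - 24) = 1/(-2522) = -1/2522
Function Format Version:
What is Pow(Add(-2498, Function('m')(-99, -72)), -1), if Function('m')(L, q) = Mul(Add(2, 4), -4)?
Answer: Rational(-1, 2522) ≈ -0.00039651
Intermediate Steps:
Function('m')(L, q) = -24 (Function('m')(L, q) = Mul(6, -4) = -24)
Pow(Add(-2498, Function('m')(-99, -72)), -1) = Pow(Add(-2498, -24), -1) = Pow(-2522, -1) = Rational(-1, 2522)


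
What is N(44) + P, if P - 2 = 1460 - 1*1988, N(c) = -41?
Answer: -567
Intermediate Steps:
P = -526 (P = 2 + (1460 - 1*1988) = 2 + (1460 - 1988) = 2 - 528 = -526)
N(44) + P = -41 - 526 = -567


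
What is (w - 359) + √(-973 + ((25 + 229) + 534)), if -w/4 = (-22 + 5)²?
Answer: -1515 + I*√185 ≈ -1515.0 + 13.601*I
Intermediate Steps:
w = -1156 (w = -4*(-22 + 5)² = -4*(-17)² = -4*289 = -1156)
(w - 359) + √(-973 + ((25 + 229) + 534)) = (-1156 - 359) + √(-973 + ((25 + 229) + 534)) = -1515 + √(-973 + (254 + 534)) = -1515 + √(-973 + 788) = -1515 + √(-185) = -1515 + I*√185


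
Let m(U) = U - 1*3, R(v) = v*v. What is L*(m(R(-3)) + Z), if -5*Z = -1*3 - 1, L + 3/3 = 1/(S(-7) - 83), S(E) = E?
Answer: -1547/225 ≈ -6.8756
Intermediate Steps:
R(v) = v²
L = -91/90 (L = -1 + 1/(-7 - 83) = -1 + 1/(-90) = -1 - 1/90 = -91/90 ≈ -1.0111)
m(U) = -3 + U (m(U) = U - 3 = -3 + U)
Z = ⅘ (Z = -(-1*3 - 1)/5 = -(-3 - 1)/5 = -⅕*(-4) = ⅘ ≈ 0.80000)
L*(m(R(-3)) + Z) = -91*((-3 + (-3)²) + ⅘)/90 = -91*((-3 + 9) + ⅘)/90 = -91*(6 + ⅘)/90 = -91/90*34/5 = -1547/225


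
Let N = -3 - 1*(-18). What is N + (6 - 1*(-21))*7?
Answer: 204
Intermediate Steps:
N = 15 (N = -3 + 18 = 15)
N + (6 - 1*(-21))*7 = 15 + (6 - 1*(-21))*7 = 15 + (6 + 21)*7 = 15 + 27*7 = 15 + 189 = 204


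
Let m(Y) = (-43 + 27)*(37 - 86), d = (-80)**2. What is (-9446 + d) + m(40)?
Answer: -2262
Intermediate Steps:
d = 6400
m(Y) = 784 (m(Y) = -16*(-49) = 784)
(-9446 + d) + m(40) = (-9446 + 6400) + 784 = -3046 + 784 = -2262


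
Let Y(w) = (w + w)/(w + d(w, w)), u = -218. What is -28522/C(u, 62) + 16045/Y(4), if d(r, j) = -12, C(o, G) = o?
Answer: -1734644/109 ≈ -15914.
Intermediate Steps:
Y(w) = 2*w/(-12 + w) (Y(w) = (w + w)/(w - 12) = (2*w)/(-12 + w) = 2*w/(-12 + w))
-28522/C(u, 62) + 16045/Y(4) = -28522/(-218) + 16045/((2*4/(-12 + 4))) = -28522*(-1/218) + 16045/((2*4/(-8))) = 14261/109 + 16045/((2*4*(-⅛))) = 14261/109 + 16045/(-1) = 14261/109 + 16045*(-1) = 14261/109 - 16045 = -1734644/109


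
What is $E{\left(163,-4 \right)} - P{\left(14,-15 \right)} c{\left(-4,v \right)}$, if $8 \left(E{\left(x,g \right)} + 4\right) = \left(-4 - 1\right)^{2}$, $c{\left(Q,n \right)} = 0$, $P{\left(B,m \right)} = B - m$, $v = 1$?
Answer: $- \frac{7}{8} \approx -0.875$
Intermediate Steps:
$E{\left(x,g \right)} = - \frac{7}{8}$ ($E{\left(x,g \right)} = -4 + \frac{\left(-4 - 1\right)^{2}}{8} = -4 + \frac{\left(-5\right)^{2}}{8} = -4 + \frac{1}{8} \cdot 25 = -4 + \frac{25}{8} = - \frac{7}{8}$)
$E{\left(163,-4 \right)} - P{\left(14,-15 \right)} c{\left(-4,v \right)} = - \frac{7}{8} - \left(14 - -15\right) 0 = - \frac{7}{8} - \left(14 + 15\right) 0 = - \frac{7}{8} - 29 \cdot 0 = - \frac{7}{8} - 0 = - \frac{7}{8} + 0 = - \frac{7}{8}$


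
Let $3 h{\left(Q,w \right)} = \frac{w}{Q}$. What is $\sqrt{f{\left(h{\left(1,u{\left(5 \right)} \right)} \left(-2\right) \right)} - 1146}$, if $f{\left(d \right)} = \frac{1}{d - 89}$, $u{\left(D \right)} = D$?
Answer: $\frac{i \sqrt{87932265}}{277} \approx 33.853 i$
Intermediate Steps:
$h{\left(Q,w \right)} = \frac{w}{3 Q}$ ($h{\left(Q,w \right)} = \frac{w \frac{1}{Q}}{3} = \frac{w}{3 Q}$)
$f{\left(d \right)} = \frac{1}{-89 + d}$
$\sqrt{f{\left(h{\left(1,u{\left(5 \right)} \right)} \left(-2\right) \right)} - 1146} = \sqrt{\frac{1}{-89 + \frac{1}{3} \cdot 5 \cdot 1^{-1} \left(-2\right)} - 1146} = \sqrt{\frac{1}{-89 + \frac{1}{3} \cdot 5 \cdot 1 \left(-2\right)} - 1146} = \sqrt{\frac{1}{-89 + \frac{5}{3} \left(-2\right)} - 1146} = \sqrt{\frac{1}{-89 - \frac{10}{3}} - 1146} = \sqrt{\frac{1}{- \frac{277}{3}} - 1146} = \sqrt{- \frac{3}{277} - 1146} = \sqrt{- \frac{317445}{277}} = \frac{i \sqrt{87932265}}{277}$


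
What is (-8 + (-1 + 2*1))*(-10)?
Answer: 70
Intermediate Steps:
(-8 + (-1 + 2*1))*(-10) = (-8 + (-1 + 2))*(-10) = (-8 + 1)*(-10) = -7*(-10) = 70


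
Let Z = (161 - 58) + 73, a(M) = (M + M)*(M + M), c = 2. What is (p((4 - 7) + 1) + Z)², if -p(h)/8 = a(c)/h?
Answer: 57600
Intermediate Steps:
a(M) = 4*M² (a(M) = (2*M)*(2*M) = 4*M²)
Z = 176 (Z = 103 + 73 = 176)
p(h) = -128/h (p(h) = -8*4*2²/h = -8*4*4/h = -128/h)
(p((4 - 7) + 1) + Z)² = (-128/((4 - 7) + 1) + 176)² = (-128/(-3 + 1) + 176)² = (-128/(-2) + 176)² = (-128*(-½) + 176)² = (64 + 176)² = 240² = 57600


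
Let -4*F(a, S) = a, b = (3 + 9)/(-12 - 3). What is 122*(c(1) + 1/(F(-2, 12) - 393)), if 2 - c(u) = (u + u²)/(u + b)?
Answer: -766404/785 ≈ -976.31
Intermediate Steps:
b = -⅘ (b = 12/(-15) = 12*(-1/15) = -⅘ ≈ -0.80000)
F(a, S) = -a/4
c(u) = 2 - (u + u²)/(-⅘ + u) (c(u) = 2 - (u + u²)/(u - ⅘) = 2 - (u + u²)/(-⅘ + u))
122*(c(1) + 1/(F(-2, 12) - 393)) = 122*((-8 - 5*1² + 5*1)/(-4 + 5*1) + 1/(-¼*(-2) - 393)) = 122*((-8 - 5*1 + 5)/(-4 + 5) + 1/(½ - 393)) = 122*((-8 - 5 + 5)/1 + 1/(-785/2)) = 122*(1*(-8) - 2/785) = 122*(-8 - 2/785) = 122*(-6282/785) = -766404/785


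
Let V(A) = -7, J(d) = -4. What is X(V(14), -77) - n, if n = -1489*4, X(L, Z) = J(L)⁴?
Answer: 6212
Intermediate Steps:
X(L, Z) = 256 (X(L, Z) = (-4)⁴ = 256)
n = -5956
X(V(14), -77) - n = 256 - 1*(-5956) = 256 + 5956 = 6212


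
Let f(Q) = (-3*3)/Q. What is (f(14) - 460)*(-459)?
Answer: 2960091/14 ≈ 2.1144e+5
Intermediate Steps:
f(Q) = -9/Q
(f(14) - 460)*(-459) = (-9/14 - 460)*(-459) = -6449/14*(-459) = 2960091/14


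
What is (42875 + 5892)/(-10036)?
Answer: -48767/10036 ≈ -4.8592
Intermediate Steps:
(42875 + 5892)/(-10036) = 48767*(-1/10036) = -48767/10036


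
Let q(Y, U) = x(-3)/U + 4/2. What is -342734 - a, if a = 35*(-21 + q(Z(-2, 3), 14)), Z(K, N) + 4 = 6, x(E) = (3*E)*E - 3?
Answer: -342129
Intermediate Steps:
x(E) = -3 + 3*E² (x(E) = 3*E² - 3 = -3 + 3*E²)
Z(K, N) = 2 (Z(K, N) = -4 + 6 = 2)
q(Y, U) = 2 + 24/U (q(Y, U) = (-3 + 3*(-3)²)/U + 4/2 = (-3 + 3*9)/U + 4*(½) = (-3 + 27)/U + 2 = 24/U + 2 = 2 + 24/U)
a = -605 (a = 35*(-21 + (2 + 24/14)) = 35*(-21 + (2 + 24*(1/14))) = 35*(-21 + (2 + 12/7)) = 35*(-21 + 26/7) = 35*(-121/7) = -605)
-342734 - a = -342734 - 1*(-605) = -342734 + 605 = -342129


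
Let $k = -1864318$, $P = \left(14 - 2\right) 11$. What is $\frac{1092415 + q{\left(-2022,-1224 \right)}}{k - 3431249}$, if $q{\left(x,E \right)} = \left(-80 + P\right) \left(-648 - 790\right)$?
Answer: $- \frac{339213}{1765189} \approx -0.19217$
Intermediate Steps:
$P = 132$ ($P = 12 \cdot 11 = 132$)
$q{\left(x,E \right)} = -74776$ ($q{\left(x,E \right)} = \left(-80 + 132\right) \left(-648 - 790\right) = 52 \left(-1438\right) = -74776$)
$\frac{1092415 + q{\left(-2022,-1224 \right)}}{k - 3431249} = \frac{1092415 - 74776}{-1864318 - 3431249} = \frac{1017639}{-5295567} = 1017639 \left(- \frac{1}{5295567}\right) = - \frac{339213}{1765189}$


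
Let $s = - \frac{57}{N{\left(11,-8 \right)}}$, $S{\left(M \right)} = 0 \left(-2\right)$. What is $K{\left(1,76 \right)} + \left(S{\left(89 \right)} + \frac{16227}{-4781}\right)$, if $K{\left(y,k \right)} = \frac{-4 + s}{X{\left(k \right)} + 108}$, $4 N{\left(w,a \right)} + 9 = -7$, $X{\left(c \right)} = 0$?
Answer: $- \frac{6814043}{2065392} \approx -3.2992$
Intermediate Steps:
$S{\left(M \right)} = 0$
$N{\left(w,a \right)} = -4$ ($N{\left(w,a \right)} = - \frac{9}{4} + \frac{1}{4} \left(-7\right) = - \frac{9}{4} - \frac{7}{4} = -4$)
$s = \frac{57}{4}$ ($s = - \frac{57}{-4} = \left(-57\right) \left(- \frac{1}{4}\right) = \frac{57}{4} \approx 14.25$)
$K{\left(y,k \right)} = \frac{41}{432}$ ($K{\left(y,k \right)} = \frac{-4 + \frac{57}{4}}{0 + 108} = \frac{41}{4 \cdot 108} = \frac{41}{4} \cdot \frac{1}{108} = \frac{41}{432}$)
$K{\left(1,76 \right)} + \left(S{\left(89 \right)} + \frac{16227}{-4781}\right) = \frac{41}{432} + \left(0 + \frac{16227}{-4781}\right) = \frac{41}{432} + \left(0 + 16227 \left(- \frac{1}{4781}\right)\right) = \frac{41}{432} + \left(0 - \frac{16227}{4781}\right) = \frac{41}{432} - \frac{16227}{4781} = - \frac{6814043}{2065392}$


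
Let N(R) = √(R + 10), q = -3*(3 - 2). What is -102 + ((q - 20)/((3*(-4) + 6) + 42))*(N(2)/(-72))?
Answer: -102 + 23*√3/1296 ≈ -101.97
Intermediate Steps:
q = -3 (q = -3*1 = -3)
N(R) = √(10 + R)
-102 + ((q - 20)/((3*(-4) + 6) + 42))*(N(2)/(-72)) = -102 + ((-3 - 20)/((3*(-4) + 6) + 42))*(√(10 + 2)/(-72)) = -102 + (-23/((-12 + 6) + 42))*(√12*(-1/72)) = -102 + (-23/(-6 + 42))*((2*√3)*(-1/72)) = -102 + (-23/36)*(-√3/36) = -102 + (-23*1/36)*(-√3/36) = -102 - (-23)*√3/1296 = -102 + 23*√3/1296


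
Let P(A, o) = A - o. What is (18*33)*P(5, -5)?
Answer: 5940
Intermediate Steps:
(18*33)*P(5, -5) = (18*33)*(5 - 1*(-5)) = 594*(5 + 5) = 594*10 = 5940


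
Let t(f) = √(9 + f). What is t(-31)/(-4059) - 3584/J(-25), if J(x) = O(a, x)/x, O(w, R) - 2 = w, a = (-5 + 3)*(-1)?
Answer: 22400 - I*√22/4059 ≈ 22400.0 - 0.0011556*I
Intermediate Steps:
a = 2 (a = -2*(-1) = 2)
O(w, R) = 2 + w
J(x) = 4/x (J(x) = (2 + 2)/x = 4/x)
t(-31)/(-4059) - 3584/J(-25) = √(9 - 31)/(-4059) - 3584/(4/(-25)) = √(-22)*(-1/4059) - 3584/(4*(-1/25)) = (I*√22)*(-1/4059) - 3584/(-4/25) = -I*√22/4059 - 3584*(-25/4) = -I*√22/4059 + 22400 = 22400 - I*√22/4059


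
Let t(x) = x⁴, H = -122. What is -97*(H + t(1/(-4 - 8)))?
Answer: 245389727/20736 ≈ 11834.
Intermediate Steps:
-97*(H + t(1/(-4 - 8))) = -97*(-122 + (1/(-4 - 8))⁴) = -97*(-122 + (1/(-12))⁴) = -97*(-122 + (-1/12)⁴) = -97*(-122 + 1/20736) = -97*(-2529791/20736) = 245389727/20736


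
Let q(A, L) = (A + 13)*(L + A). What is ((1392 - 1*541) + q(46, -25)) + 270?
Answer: 2360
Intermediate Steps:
q(A, L) = (13 + A)*(A + L)
((1392 - 1*541) + q(46, -25)) + 270 = ((1392 - 1*541) + (46**2 + 13*46 + 13*(-25) + 46*(-25))) + 270 = ((1392 - 541) + (2116 + 598 - 325 - 1150)) + 270 = (851 + 1239) + 270 = 2090 + 270 = 2360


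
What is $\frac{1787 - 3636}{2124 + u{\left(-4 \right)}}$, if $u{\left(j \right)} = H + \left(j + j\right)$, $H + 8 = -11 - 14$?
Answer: $- \frac{1849}{2083} \approx -0.88766$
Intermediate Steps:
$H = -33$ ($H = -8 - 25 = -33$)
$u{\left(j \right)} = -33 + 2 j$ ($u{\left(j \right)} = -33 + \left(j + j\right) = -33 + 2 j$)
$\frac{1787 - 3636}{2124 + u{\left(-4 \right)}} = \frac{1787 - 3636}{2124 + \left(-33 + 2 \left(-4\right)\right)} = - \frac{1849}{2124 - 41} = - \frac{1849}{2083}$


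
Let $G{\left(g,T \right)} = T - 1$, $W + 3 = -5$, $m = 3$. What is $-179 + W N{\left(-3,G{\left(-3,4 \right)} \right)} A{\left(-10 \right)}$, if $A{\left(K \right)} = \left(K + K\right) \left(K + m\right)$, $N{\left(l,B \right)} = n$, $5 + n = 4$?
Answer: $941$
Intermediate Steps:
$W = -8$ ($W = -3 - 5 = -8$)
$n = -1$ ($n = -5 + 4 = -1$)
$G{\left(g,T \right)} = -1 + T$
$N{\left(l,B \right)} = -1$
$A{\left(K \right)} = 2 K \left(3 + K\right)$ ($A{\left(K \right)} = \left(K + K\right) \left(K + 3\right) = 2 K \left(3 + K\right)$)
$-179 + W N{\left(-3,G{\left(-3,4 \right)} \right)} A{\left(-10 \right)} = -179 + \left(-8\right) \left(-1\right) 2 \left(-10\right) \left(3 - 10\right) = -179 + 8 \cdot 2 \left(-10\right) \left(-7\right) = -179 + 8 \cdot 140 = -179 + 1120 = 941$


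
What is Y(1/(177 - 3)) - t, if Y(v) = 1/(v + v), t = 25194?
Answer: -25107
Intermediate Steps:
Y(v) = 1/(2*v)
Y(1/(177 - 3)) - t = 1/(2*(1/(177 - 3))) - 1*25194 = 1/(2*(1/174)) - 25194 = (½)*174 - 25194 = 87 - 25194 = -25107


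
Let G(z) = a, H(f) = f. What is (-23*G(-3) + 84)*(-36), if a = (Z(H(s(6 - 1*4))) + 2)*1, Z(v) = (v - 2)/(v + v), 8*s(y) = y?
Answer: -4266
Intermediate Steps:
s(y) = y/8
Z(v) = (-2 + v)/(2*v) (Z(v) = (-2 + v)/((2*v)) = (-2 + v)*(1/(2*v)) = (-2 + v)/(2*v))
a = -3/2 (a = ((-2 + (6 - 1*4)/8)/(2*(((6 - 1*4)/8))) + 2)*1 = ((-2 + (6 - 4)/8)/(2*(((6 - 4)/8))) + 2)*1 = ((-2 + (1/8)*2)/(2*(((1/8)*2))) + 2)*1 = ((-2 + 1/4)/(2*(1/4)) + 2)*1 = ((1/2)*4*(-7/4) + 2)*1 = (-7/2 + 2)*1 = -3/2*1 = -3/2 ≈ -1.5000)
G(z) = -3/2
(-23*G(-3) + 84)*(-36) = (-23*(-3/2) + 84)*(-36) = (69/2 + 84)*(-36) = (237/2)*(-36) = -4266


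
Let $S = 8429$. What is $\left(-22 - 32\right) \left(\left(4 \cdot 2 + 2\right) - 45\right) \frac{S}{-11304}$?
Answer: $- \frac{885045}{628} \approx -1409.3$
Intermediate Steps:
$\left(-22 - 32\right) \left(\left(4 \cdot 2 + 2\right) - 45\right) \frac{S}{-11304} = \left(-22 - 32\right) \left(\left(4 \cdot 2 + 2\right) - 45\right) \frac{8429}{-11304} = - 54 \left(\left(8 + 2\right) - 45\right) 8429 \left(- \frac{1}{11304}\right) = - 54 \left(10 - 45\right) \left(- \frac{8429}{11304}\right) = \left(-54\right) \left(-35\right) \left(- \frac{8429}{11304}\right) = 1890 \left(- \frac{8429}{11304}\right) = - \frac{885045}{628}$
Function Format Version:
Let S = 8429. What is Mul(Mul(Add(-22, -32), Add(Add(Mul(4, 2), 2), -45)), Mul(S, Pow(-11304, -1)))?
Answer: Rational(-885045, 628) ≈ -1409.3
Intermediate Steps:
Mul(Mul(Add(-22, -32), Add(Add(Mul(4, 2), 2), -45)), Mul(S, Pow(-11304, -1))) = Mul(Mul(Add(-22, -32), Add(Add(Mul(4, 2), 2), -45)), Mul(8429, Pow(-11304, -1))) = Mul(Mul(-54, Add(Add(8, 2), -45)), Mul(8429, Rational(-1, 11304))) = Mul(Mul(-54, Add(10, -45)), Rational(-8429, 11304)) = Mul(Mul(-54, -35), Rational(-8429, 11304)) = Mul(1890, Rational(-8429, 11304)) = Rational(-885045, 628)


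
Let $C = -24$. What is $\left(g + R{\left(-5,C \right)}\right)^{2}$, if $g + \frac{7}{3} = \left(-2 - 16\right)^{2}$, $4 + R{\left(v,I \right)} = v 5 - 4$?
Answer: $\frac{749956}{9} \approx 83329.0$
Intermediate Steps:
$R{\left(v,I \right)} = -8 + 5 v$ ($R{\left(v,I \right)} = -4 + \left(v 5 - 4\right) = -4 + \left(5 v - 4\right) = -4 + \left(-4 + 5 v\right) = -8 + 5 v$)
$g = \frac{965}{3}$ ($g = - \frac{7}{3} + \left(-2 - 16\right)^{2} = - \frac{7}{3} + \left(-18\right)^{2} = - \frac{7}{3} + 324 = \frac{965}{3} \approx 321.67$)
$\left(g + R{\left(-5,C \right)}\right)^{2} = \left(\frac{965}{3} + \left(-8 + 5 \left(-5\right)\right)\right)^{2} = \left(\frac{965}{3} - 33\right)^{2} = \left(\frac{866}{3}\right)^{2} = \frac{749956}{9}$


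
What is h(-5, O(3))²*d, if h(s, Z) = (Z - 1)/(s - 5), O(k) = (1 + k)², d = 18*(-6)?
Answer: -243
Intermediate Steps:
d = -108
h(s, Z) = (-1 + Z)/(-5 + s)
h(-5, O(3))²*d = ((-1 + (1 + 3)²)/(-5 - 5))²*(-108) = ((-1 + 4²)/(-10))²*(-108) = (-(-1 + 16)/10)²*(-108) = (-⅒*15)²*(-108) = (-3/2)²*(-108) = (9/4)*(-108) = -243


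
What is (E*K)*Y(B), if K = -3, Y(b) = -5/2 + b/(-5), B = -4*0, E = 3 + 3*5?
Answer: 135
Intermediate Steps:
E = 18 (E = 3 + 15 = 18)
B = 0
Y(b) = -5/2 - b/5 (Y(b) = -5*½ + b*(-⅕) = -5/2 - b/5)
(E*K)*Y(B) = (18*(-3))*(-5/2 - ⅕*0) = -54*(-5/2 + 0) = -54*(-5/2) = 135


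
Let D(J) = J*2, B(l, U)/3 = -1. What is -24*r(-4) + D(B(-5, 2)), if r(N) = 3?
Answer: -78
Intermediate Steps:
B(l, U) = -3 (B(l, U) = 3*(-1) = -3)
D(J) = 2*J
-24*r(-4) + D(B(-5, 2)) = -24*3 + 2*(-3) = -72 - 6 = -78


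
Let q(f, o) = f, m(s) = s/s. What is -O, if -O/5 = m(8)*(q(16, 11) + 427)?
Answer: 2215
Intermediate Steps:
m(s) = 1
O = -2215 (O = -5*(16 + 427) = -5*443 = -2215)
-O = -1*(-2215) = 2215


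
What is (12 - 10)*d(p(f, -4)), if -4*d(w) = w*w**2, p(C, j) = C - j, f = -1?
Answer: -27/2 ≈ -13.500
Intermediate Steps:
d(w) = -w**3/4 (d(w) = -w*w**2/4 = -w**3/4)
(12 - 10)*d(p(f, -4)) = (12 - 10)*(-(-1 - 1*(-4))**3/4) = 2*(-(-1 + 4)**3/4) = 2*(-1/4*3**3) = 2*(-1/4*27) = 2*(-27/4) = -27/2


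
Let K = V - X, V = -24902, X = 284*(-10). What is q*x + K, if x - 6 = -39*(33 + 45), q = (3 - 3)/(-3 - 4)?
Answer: -22062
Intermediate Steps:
X = -2840
q = 0 (q = 0/(-7) = 0*(-⅐) = 0)
x = -3036 (x = 6 - 39*(33 + 45) = 6 - 39*78 = 6 - 3042 = -3036)
K = -22062 (K = -24902 - 1*(-2840) = -24902 + 2840 = -22062)
q*x + K = 0*(-3036) - 22062 = 0 - 22062 = -22062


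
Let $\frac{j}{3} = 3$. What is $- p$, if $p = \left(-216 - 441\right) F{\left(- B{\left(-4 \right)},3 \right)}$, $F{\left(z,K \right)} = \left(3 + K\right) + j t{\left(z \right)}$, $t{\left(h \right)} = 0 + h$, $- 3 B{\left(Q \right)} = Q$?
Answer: $-3942$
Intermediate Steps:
$B{\left(Q \right)} = - \frac{Q}{3}$
$t{\left(h \right)} = h$
$j = 9$ ($j = 3 \cdot 3 = 9$)
$F{\left(z,K \right)} = 3 + K + 9 z$ ($F{\left(z,K \right)} = \left(3 + K\right) + 9 z = 3 + K + 9 z$)
$p = 3942$ ($p = \left(-216 - 441\right) \left(3 + 3 + 9 \left(- \frac{\left(-1\right) \left(-4\right)}{3}\right)\right) = \left(-216 - 441\right) \left(3 + 3 + 9 \left(\left(-1\right) \frac{4}{3}\right)\right) = - 657 \left(3 + 3 + 9 \left(- \frac{4}{3}\right)\right) = - 657 \left(3 + 3 - 12\right) = \left(-657\right) \left(-6\right) = 3942$)
$- p = \left(-1\right) 3942 = -3942$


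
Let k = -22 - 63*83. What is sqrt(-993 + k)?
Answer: 2*I*sqrt(1561) ≈ 79.019*I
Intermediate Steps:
k = -5251 (k = -22 - 5229 = -5251)
sqrt(-993 + k) = sqrt(-993 - 5251) = sqrt(-6244) = 2*I*sqrt(1561)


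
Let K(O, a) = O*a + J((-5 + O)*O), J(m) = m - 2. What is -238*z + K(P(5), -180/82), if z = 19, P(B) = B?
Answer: -185934/41 ≈ -4535.0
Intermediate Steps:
J(m) = -2 + m
K(O, a) = -2 + O*a + O*(-5 + O) (K(O, a) = O*a + (-2 + (-5 + O)*O) = O*a + (-2 + O*(-5 + O)) = -2 + O*a + O*(-5 + O))
-238*z + K(P(5), -180/82) = -238*19 + (-2 + 5*(-180/82) + 5*(-5 + 5)) = -4522 + (-2 + 5*(-180*1/82) + 5*0) = -4522 + (-2 + 5*(-90/41) + 0) = -4522 + (-2 - 450/41 + 0) = -4522 - 532/41 = -185934/41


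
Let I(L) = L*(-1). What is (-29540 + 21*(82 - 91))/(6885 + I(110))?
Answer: -29729/6775 ≈ -4.3880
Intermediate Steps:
I(L) = -L
(-29540 + 21*(82 - 91))/(6885 + I(110)) = (-29540 + 21*(82 - 91))/(6885 - 1*110) = (-29540 + 21*(-9))/(6885 - 110) = (-29540 - 189)/6775 = -29729*1/6775 = -29729/6775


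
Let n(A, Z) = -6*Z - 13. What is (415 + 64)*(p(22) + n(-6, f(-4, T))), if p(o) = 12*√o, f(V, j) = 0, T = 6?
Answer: -6227 + 5748*√22 ≈ 20734.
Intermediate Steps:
n(A, Z) = -13 - 6*Z
(415 + 64)*(p(22) + n(-6, f(-4, T))) = (415 + 64)*(12*√22 + (-13 - 6*0)) = 479*(12*√22 + (-13 + 0)) = 479*(12*√22 - 13) = 479*(-13 + 12*√22) = -6227 + 5748*√22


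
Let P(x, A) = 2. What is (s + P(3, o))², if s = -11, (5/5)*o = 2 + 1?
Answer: 81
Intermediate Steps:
o = 3 (o = 2 + 1 = 3)
(s + P(3, o))² = (-11 + 2)² = (-9)² = 81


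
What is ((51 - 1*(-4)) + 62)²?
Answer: 13689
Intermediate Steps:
((51 - 1*(-4)) + 62)² = ((51 + 4) + 62)² = (55 + 62)² = 117² = 13689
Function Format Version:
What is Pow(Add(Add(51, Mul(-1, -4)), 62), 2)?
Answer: 13689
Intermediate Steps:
Pow(Add(Add(51, Mul(-1, -4)), 62), 2) = Pow(Add(Add(51, 4), 62), 2) = Pow(Add(55, 62), 2) = Pow(117, 2) = 13689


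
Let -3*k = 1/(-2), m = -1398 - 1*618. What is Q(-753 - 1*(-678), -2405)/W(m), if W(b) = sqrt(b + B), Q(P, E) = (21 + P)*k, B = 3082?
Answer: -9*sqrt(1066)/1066 ≈ -0.27565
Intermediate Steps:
m = -2016 (m = -1398 - 618 = -2016)
k = 1/6 (k = -1/3/(-2) = -1/3*(-1/2) = 1/6 ≈ 0.16667)
Q(P, E) = 7/2 + P/6 (Q(P, E) = (21 + P)*(1/6) = 7/2 + P/6)
W(b) = sqrt(3082 + b) (W(b) = sqrt(b + 3082) = sqrt(3082 + b))
Q(-753 - 1*(-678), -2405)/W(m) = (7/2 + (-753 - 1*(-678))/6)/(sqrt(3082 - 2016)) = (7/2 + (-753 + 678)/6)/(sqrt(1066)) = (7/2 + (1/6)*(-75))*(sqrt(1066)/1066) = (7/2 - 25/2)*(sqrt(1066)/1066) = -9*sqrt(1066)/1066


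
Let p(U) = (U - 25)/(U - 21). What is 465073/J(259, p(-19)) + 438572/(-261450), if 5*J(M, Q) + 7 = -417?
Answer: -3663570083/667800 ≈ -5486.0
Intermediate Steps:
p(U) = (-25 + U)/(-21 + U)
J(M, Q) = -424/5 (J(M, Q) = -7/5 + (1/5)*(-417) = -7/5 - 417/5 = -424/5)
465073/J(259, p(-19)) + 438572/(-261450) = 465073/(-424/5) + 438572/(-261450) = 465073*(-5/424) + 438572*(-1/261450) = -2325365/424 - 2642/1575 = -3663570083/667800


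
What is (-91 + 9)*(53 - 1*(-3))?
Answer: -4592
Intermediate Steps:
(-91 + 9)*(53 - 1*(-3)) = -82*(53 + 3) = -82*56 = -4592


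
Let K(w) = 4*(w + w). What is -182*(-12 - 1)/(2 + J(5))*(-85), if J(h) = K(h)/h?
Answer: -20111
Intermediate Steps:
K(w) = 8*w (K(w) = 4*(2*w) = 8*w)
J(h) = 8 (J(h) = (8*h)/h = 8)
-182*(-12 - 1)/(2 + J(5))*(-85) = -182*(-12 - 1)/(2 + 8)*(-85) = -(-2366)/10*(-85) = -182*(-13/10)*(-85) = (1183/5)*(-85) = -20111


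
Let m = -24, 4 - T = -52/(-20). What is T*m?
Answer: -168/5 ≈ -33.600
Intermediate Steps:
T = 7/5 (T = 4 - (-52)/(-20) = 4 - (-52)*(-1)/20 = 4 - 1*13/5 = 4 - 13/5 = 7/5 ≈ 1.4000)
T*m = (7/5)*(-24) = -168/5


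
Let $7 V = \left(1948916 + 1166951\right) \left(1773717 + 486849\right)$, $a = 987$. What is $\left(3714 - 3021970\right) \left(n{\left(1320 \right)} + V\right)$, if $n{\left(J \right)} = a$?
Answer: $-3037065343502901648$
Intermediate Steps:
$n{\left(J \right)} = 987$
$V = 1006231857246$ ($V = \frac{\left(1948916 + 1166951\right) \left(1773717 + 486849\right)}{7} = \frac{3115867 \cdot 2260566}{7} = \frac{1}{7} \cdot 7043623000722 = 1006231857246$)
$\left(3714 - 3021970\right) \left(n{\left(1320 \right)} + V\right) = \left(3714 - 3021970\right) \left(987 + 1006231857246\right) = \left(-3018256\right) 1006231858233 = -3037065343502901648$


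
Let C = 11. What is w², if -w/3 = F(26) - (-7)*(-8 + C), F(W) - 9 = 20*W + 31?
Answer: 3038049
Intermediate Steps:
F(W) = 40 + 20*W (F(W) = 9 + (20*W + 31) = 9 + (31 + 20*W) = 40 + 20*W)
w = -1743 (w = -3*((40 + 20*26) - (-7)*(-8 + 11)) = -3*((40 + 520) - (-7)*3) = -3*(560 - 1*(-21)) = -3*(560 + 21) = -3*581 = -1743)
w² = (-1743)² = 3038049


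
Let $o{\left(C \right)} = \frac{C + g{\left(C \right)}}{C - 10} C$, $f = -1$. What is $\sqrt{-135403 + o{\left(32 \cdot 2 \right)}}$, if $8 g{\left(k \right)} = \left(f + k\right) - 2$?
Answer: $\frac{i \sqrt{1217863}}{3} \approx 367.86 i$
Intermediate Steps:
$g{\left(k \right)} = - \frac{3}{8} + \frac{k}{8}$ ($g{\left(k \right)} = \frac{\left(-1 + k\right) - 2}{8} = \frac{-3 + k}{8} = - \frac{3}{8} + \frac{k}{8}$)
$o{\left(C \right)} = \frac{C \left(- \frac{3}{8} + \frac{9 C}{8}\right)}{-10 + C}$ ($o{\left(C \right)} = \frac{C + \left(- \frac{3}{8} + \frac{C}{8}\right)}{C - 10} C = \frac{- \frac{3}{8} + \frac{9 C}{8}}{-10 + C} C = \frac{C \left(- \frac{3}{8} + \frac{9 C}{8}\right)}{-10 + C}$)
$\sqrt{-135403 + o{\left(32 \cdot 2 \right)}} = \sqrt{-135403 + \frac{3 \cdot 32 \cdot 2 \left(-1 + 3 \cdot 32 \cdot 2\right)}{8 \left(-10 + 32 \cdot 2\right)}} = \sqrt{-135403 + \frac{3}{8} \cdot 64 \frac{1}{-10 + 64} \left(-1 + 3 \cdot 64\right)} = \sqrt{-135403 + \frac{3}{8} \cdot 64 \cdot \frac{1}{54} \left(-1 + 192\right)} = \sqrt{-135403 + \frac{3}{8} \cdot 64 \cdot \frac{1}{54} \cdot 191} = \sqrt{-135403 + \frac{764}{9}} = \sqrt{- \frac{1217863}{9}} = \frac{i \sqrt{1217863}}{3}$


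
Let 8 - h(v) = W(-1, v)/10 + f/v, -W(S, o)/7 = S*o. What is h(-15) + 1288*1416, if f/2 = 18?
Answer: 18238289/10 ≈ 1.8238e+6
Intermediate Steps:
W(S, o) = -7*S*o
f = 36 (f = 2*18 = 36)
h(v) = 8 - 36/v - 7*v/10 (h(v) = 8 - (-7*(-1)*v/10 + 36/v) = 8 - ((7*v)*(1/10) + 36/v) = 8 - (7*v/10 + 36/v) = 8 - (36/v + 7*v/10) = 8 + (-36/v - 7*v/10) = 8 - 36/v - 7*v/10)
h(-15) + 1288*1416 = (8 - 36/(-15) - 7/10*(-15)) + 1288*1416 = (8 - 36*(-1/15) + 21/2) + 1823808 = (8 + 12/5 + 21/2) + 1823808 = 209/10 + 1823808 = 18238289/10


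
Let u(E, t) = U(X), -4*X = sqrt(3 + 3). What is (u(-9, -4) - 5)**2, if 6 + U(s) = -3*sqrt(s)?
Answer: (22 + 3*I*6**(1/4))**2/4 ≈ 115.49 + 51.648*I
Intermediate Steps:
X = -sqrt(6)/4 (X = -sqrt(3 + 3)/4 = -sqrt(6)/4 ≈ -0.61237)
U(s) = -6 - 3*sqrt(s)
u(E, t) = -6 - 3*I*6**(1/4)/2 (u(E, t) = -6 - 3*I*sqrt(2)*24**(1/4)/4 = -6 - 3*I*6**(1/4)/2)
(u(-9, -4) - 5)**2 = ((-6 - 3*I*6**(1/4)/2) - 5)**2 = (-11 - 3*I*6**(1/4)/2)**2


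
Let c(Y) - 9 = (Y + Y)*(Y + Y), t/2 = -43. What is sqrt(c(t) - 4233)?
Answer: 4*sqrt(1585) ≈ 159.25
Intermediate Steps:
t = -86 (t = 2*(-43) = -86)
c(Y) = 9 + 4*Y**2 (c(Y) = 9 + (Y + Y)*(Y + Y) = 9 + (2*Y)*(2*Y) = 9 + 4*Y**2)
sqrt(c(t) - 4233) = sqrt((9 + 4*(-86)**2) - 4233) = sqrt((9 + 4*7396) - 4233) = sqrt((9 + 29584) - 4233) = sqrt(29593 - 4233) = sqrt(25360) = 4*sqrt(1585)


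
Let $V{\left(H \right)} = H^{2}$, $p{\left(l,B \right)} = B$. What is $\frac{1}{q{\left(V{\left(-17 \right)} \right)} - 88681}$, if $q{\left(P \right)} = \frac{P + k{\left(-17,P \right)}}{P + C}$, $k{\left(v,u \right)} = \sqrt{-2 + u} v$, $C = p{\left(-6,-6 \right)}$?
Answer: $- \frac{7102290822}{629830999433413} + \frac{4811 \sqrt{287}}{629830999433413} \approx -1.1276 \cdot 10^{-5}$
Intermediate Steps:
$C = -6$
$k{\left(v,u \right)} = v \sqrt{-2 + u}$
$q{\left(P \right)} = \frac{P - 17 \sqrt{-2 + P}}{-6 + P}$ ($q{\left(P \right)} = \frac{P - 17 \sqrt{-2 + P}}{P - 6} = \frac{P - 17 \sqrt{-2 + P}}{-6 + P}$)
$\frac{1}{q{\left(V{\left(-17 \right)} \right)} - 88681} = \frac{1}{\frac{\left(-17\right)^{2} - 17 \sqrt{-2 + \left(-17\right)^{2}}}{-6 + \left(-17\right)^{2}} - 88681} = \frac{1}{\frac{289 - 17 \sqrt{-2 + 289}}{-6 + 289} - 88681} = \frac{1}{\frac{289 - 17 \sqrt{287}}{283} - 88681} = \frac{1}{\left(\frac{289}{283} - \frac{17 \sqrt{287}}{283}\right) - 88681} = \frac{1}{- \frac{25096434}{283} - \frac{17 \sqrt{287}}{283}}$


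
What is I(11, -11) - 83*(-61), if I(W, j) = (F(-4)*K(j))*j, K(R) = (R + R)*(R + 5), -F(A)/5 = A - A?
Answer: 5063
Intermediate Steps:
F(A) = 0 (F(A) = -5*(A - A) = -5*0 = 0)
K(R) = 2*R*(5 + R) (K(R) = (2*R)*(5 + R) = 2*R*(5 + R))
I(W, j) = 0 (I(W, j) = (0*(2*j*(5 + j)))*j = 0*j = 0)
I(11, -11) - 83*(-61) = 0 - 83*(-61) = 0 + 5063 = 5063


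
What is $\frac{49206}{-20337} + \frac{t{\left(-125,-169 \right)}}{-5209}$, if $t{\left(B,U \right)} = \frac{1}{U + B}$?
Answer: $- \frac{25118770513}{10381672434} \approx -2.4195$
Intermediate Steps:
$t{\left(B,U \right)} = \frac{1}{B + U}$
$\frac{49206}{-20337} + \frac{t{\left(-125,-169 \right)}}{-5209} = \frac{49206}{-20337} + \frac{1}{\left(-125 - 169\right) \left(-5209\right)} = 49206 \left(- \frac{1}{20337}\right) + \frac{1}{-294} \left(- \frac{1}{5209}\right) = - \frac{16402}{6779} - - \frac{1}{1531446} = - \frac{16402}{6779} + \frac{1}{1531446} = - \frac{25118770513}{10381672434}$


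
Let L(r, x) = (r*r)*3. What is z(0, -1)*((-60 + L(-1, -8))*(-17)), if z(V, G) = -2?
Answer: -1938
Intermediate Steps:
L(r, x) = 3*r**2 (L(r, x) = r**2*3 = 3*r**2)
z(0, -1)*((-60 + L(-1, -8))*(-17)) = -2*(-60 + 3*(-1)**2)*(-17) = -2*(-60 + 3*1)*(-17) = -2*(-60 + 3)*(-17) = -(-114)*(-17) = -2*969 = -1938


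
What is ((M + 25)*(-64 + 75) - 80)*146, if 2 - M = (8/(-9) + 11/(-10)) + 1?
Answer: 1497157/45 ≈ 33270.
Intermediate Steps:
M = 269/90 (M = 2 - ((8/(-9) + 11/(-10)) + 1) = 2 - ((8*(-⅑) + 11*(-⅒)) + 1) = 2 - ((-8/9 - 11/10) + 1) = 2 - (-179/90 + 1) = 2 - 1*(-89/90) = 2 + 89/90 = 269/90 ≈ 2.9889)
((M + 25)*(-64 + 75) - 80)*146 = ((269/90 + 25)*(-64 + 75) - 80)*146 = ((2519/90)*11 - 80)*146 = (27709/90 - 80)*146 = (20509/90)*146 = 1497157/45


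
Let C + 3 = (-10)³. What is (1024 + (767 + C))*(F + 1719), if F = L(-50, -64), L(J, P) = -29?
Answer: 1331720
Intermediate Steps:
F = -29
C = -1003 (C = -3 + (-10)³ = -3 - 1000 = -1003)
(1024 + (767 + C))*(F + 1719) = (1024 + (767 - 1003))*(-29 + 1719) = (1024 - 236)*1690 = 788*1690 = 1331720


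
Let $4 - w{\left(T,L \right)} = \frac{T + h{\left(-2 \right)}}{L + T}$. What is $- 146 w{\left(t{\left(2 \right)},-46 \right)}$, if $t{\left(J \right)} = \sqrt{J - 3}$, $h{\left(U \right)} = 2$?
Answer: $- \frac{17118}{29} - \frac{96 i}{29} \approx -590.28 - 3.3103 i$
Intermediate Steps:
$t{\left(J \right)} = \sqrt{-3 + J}$
$w{\left(T,L \right)} = 4 - \frac{2 + T}{L + T}$ ($w{\left(T,L \right)} = 4 - \frac{T + 2}{L + T} = 4 - \frac{2 + T}{L + T}$)
$- 146 w{\left(t{\left(2 \right)},-46 \right)} = - 146 \frac{-2 + 3 \sqrt{-3 + 2} + 4 \left(-46\right)}{-46 + \sqrt{-3 + 2}} = - 146 \frac{-2 + 3 \sqrt{-1} - 184}{-46 + \sqrt{-1}} = - 146 \frac{-2 + 3 i - 184}{-46 + i} = - 146 \frac{-46 - i}{2117} \left(-186 + 3 i\right) = - 146 \frac{\left(-186 + 3 i\right) \left(-46 - i\right)}{2117} = - \frac{2 \left(-186 + 3 i\right) \left(-46 - i\right)}{29}$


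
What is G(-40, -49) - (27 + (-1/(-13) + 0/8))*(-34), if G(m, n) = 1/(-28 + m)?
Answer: 813811/884 ≈ 920.60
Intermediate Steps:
G(-40, -49) - (27 + (-1/(-13) + 0/8))*(-34) = 1/(-28 - 40) - (27 + (-1/(-13) + 0/8))*(-34) = 1/(-68) - (27 + (-1*(-1/13) + 0*(⅛)))*(-34) = -1/68 - (27 + (1/13 + 0))*(-34) = -1/68 - (27 + 1/13)*(-34) = -1/68 - 352*(-34)/13 = -1/68 - 1*(-11968/13) = -1/68 + 11968/13 = 813811/884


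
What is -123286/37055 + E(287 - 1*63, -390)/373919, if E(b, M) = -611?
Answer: -3547816803/1065812965 ≈ -3.3287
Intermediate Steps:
-123286/37055 + E(287 - 1*63, -390)/373919 = -123286/37055 - 611/373919 = -123286*1/37055 - 611*1/373919 = -123286/37055 - 47/28763 = -3547816803/1065812965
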